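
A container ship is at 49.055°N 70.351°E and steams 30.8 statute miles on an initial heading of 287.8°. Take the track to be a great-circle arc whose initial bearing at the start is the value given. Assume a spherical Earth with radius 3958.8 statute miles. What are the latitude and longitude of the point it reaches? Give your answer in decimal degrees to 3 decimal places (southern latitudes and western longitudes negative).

Angular distance δ = d/R = 30.8 / 3958.8 = 0.007780 rad.
Converting: φ₁ = 0.856171 rad, θ = 5.023058 rad.
Applying the spherical law of cosines for sides, sin φ₂ = sin φ₁ cos δ + cos φ₁ sin δ cos θ = 0.756875, so φ₂ = 49.189°.
Δλ = atan2( sin θ sin δ cos φ₁ , cos δ − sin φ₁ sin φ₂ ) = atan2(-0.004854, 0.428273) = -0.011335 rad = -0.649°.
λ₂ = λ₁ + Δλ = 69.702°.

latitude 49.189°, longitude 69.702°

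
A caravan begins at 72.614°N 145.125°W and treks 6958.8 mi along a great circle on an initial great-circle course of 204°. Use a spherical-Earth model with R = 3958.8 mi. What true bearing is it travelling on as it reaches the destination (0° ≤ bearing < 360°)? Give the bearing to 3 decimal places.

final bearing 187.803°

Central angle δ = d/R = 1.757805 rad.
Start latitude φ₁ = 1.267353 rad; initial bearing θ = 3.560472 rad.
sin φ₂ = sin φ₁ cos δ + cos φ₁ sin δ cos θ = (0.954313)(-0.185921) + (0.298808)(0.982565)(-0.913545) = -0.445642
φ₂ = asin(-0.445642) = -0.461891 rad = -26.464°.
Then Δλ = atan2(-0.119417, 0.239361) = -0.462767 rad, from sin θ sin δ cos φ₁ over cos δ − sin φ₁ sin φ₂.
λ₂ = -145.125° + -26.515° = -171.640°.
The forward bearing on arrival equals the back-azimuth from the destination plus 180°.
Back-azimuth from P₂ (-26.464°, -171.640°) to P₁ (72.614°, -145.125°), with Δλ' = λ₁ − λ₂ = 26.515°: atan2( sin Δλ' cos φ₁ , cos φ₂ sin φ₁ − sin φ₂ cos φ₁ cos Δλ' ) = 7.803°.
Final bearing = (7.803° + 180°) mod 360° = 187.803°.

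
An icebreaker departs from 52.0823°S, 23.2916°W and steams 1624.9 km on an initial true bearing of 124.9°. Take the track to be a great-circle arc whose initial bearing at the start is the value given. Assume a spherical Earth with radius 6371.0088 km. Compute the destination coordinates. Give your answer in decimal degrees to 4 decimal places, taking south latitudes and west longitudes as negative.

δ = 1624.9/6371.0088 = 0.255046 rad (14.6131°).
With φ₁ = -52.0823° = -0.909008 rad and θ = 124.9° = 2.179916 rad:
sin φ₂ = sin φ₁ cos δ + cos φ₁ sin δ cos θ = (-0.788894)(0.967652) + (0.614529)(0.252290)(-0.572146) = -0.852080
φ₂ = asin(-0.852080) = -1.019947 rad = -58.4386°.
Then Δλ = atan2(0.127156, 0.295451) = 0.406418 rad, from sin θ sin δ cos φ₁ over cos δ − sin φ₁ sin φ₂.
λ₂ = λ₁ + Δλ = -0.0055°.

latitude -58.4386°, longitude -0.0055°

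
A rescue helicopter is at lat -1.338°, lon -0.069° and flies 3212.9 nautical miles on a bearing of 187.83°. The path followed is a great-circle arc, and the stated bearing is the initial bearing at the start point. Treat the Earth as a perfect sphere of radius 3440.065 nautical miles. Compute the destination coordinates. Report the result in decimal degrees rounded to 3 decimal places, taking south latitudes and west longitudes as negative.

Central angle δ = d/R = 0.933965 rad.
Start latitude φ₁ = -0.023353 rad; initial bearing θ = 3.278252 rad.
sin φ₂ = sin φ₁ cos δ + cos φ₁ sin δ cos θ = (-0.023350)(0.594651) + (0.999727)(0.803984)(-0.990677) = -0.810156
φ₂ = asin(-0.810156) = -0.944419 rad = -54.111°.
Then Δλ = atan2(-0.109500, 0.575733) = -0.187948 rad, from sin θ sin δ cos φ₁ over cos δ − sin φ₁ sin φ₂.
λ₂ = λ₁ + Δλ = -10.838°.

latitude -54.111°, longitude -10.838°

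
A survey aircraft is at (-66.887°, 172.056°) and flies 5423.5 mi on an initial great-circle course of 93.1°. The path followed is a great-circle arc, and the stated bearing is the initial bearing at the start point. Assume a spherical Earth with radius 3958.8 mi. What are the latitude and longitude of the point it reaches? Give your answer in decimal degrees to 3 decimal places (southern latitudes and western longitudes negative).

latitude -11.786°, longitude -99.674°

Central angle δ = d/R = 1.369986 rad.
With φ₁ = -66.887° = -1.167398 rad and θ = 93.1° = 1.624902 rad:
Destination latitude: φ₂ = arcsin( sin φ₁ cos δ + cos φ₁ sin δ cos θ ) = arcsin(-0.204255) = -11.786°.
For the longitude increment, Δλ = atan2( sin θ sin δ cos φ₁, cos δ − sin φ₁ sin φ₂ ) = atan2(0.384095, 0.011604) = 88.270°.
λ₂ = 172.056° + 88.270° = 260.326°, normalized to (−180°, 180°] → -99.674°.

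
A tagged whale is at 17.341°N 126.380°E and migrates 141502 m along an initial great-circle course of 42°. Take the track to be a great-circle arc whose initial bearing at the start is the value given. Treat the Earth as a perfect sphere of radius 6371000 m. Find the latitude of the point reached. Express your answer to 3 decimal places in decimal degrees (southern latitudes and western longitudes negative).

latitude 18.285°

Central angle δ = d/R = 0.022210 rad.
Start latitude φ₁ = 0.302658 rad; initial bearing θ = 0.733038 rad.
sin φ₂ = sin φ₁ cos δ + cos φ₁ sin δ cos θ = (0.298058)(0.999753) + (0.954548)(0.022209)(0.743145) = 0.313738
φ₂ = asin(0.313738) = 0.319128 rad = 18.285°.
Δλ = atan2( sin θ sin δ cos φ₁ , cos δ − sin φ₁ sin φ₂ ) = atan2(0.014185, 0.906241) = 0.015651 rad = 0.897°.
λ₂ = λ₁ + Δλ = 127.277°.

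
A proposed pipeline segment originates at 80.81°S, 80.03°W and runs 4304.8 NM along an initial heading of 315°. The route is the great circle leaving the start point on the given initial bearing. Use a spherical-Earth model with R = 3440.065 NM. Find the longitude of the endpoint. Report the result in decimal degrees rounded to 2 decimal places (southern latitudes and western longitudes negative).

longitude -123.31°

Angular distance δ = d/R = 4304.8 / 3440.065 = 1.251372 rad.
With φ₁ = -80.81° = -1.410401 rad and θ = 315° = 5.497787 rad:
sin φ₂ = sin φ₁ cos δ + cos φ₁ sin δ cos θ = (-0.987164)(0.314020) + (0.159709)(0.949416)(0.707107) = -0.202771
φ₂ = asin(-0.202771) = -0.204187 rad = -11.70°.
Δλ = atan2( sin θ sin δ cos φ₁ , cos δ − sin φ₁ sin φ₂ ) = atan2(-0.107219, 0.113852) = -0.755401 rad = -43.28°.
Hence λ₂ = -80.03° + -43.28° = -123.31°.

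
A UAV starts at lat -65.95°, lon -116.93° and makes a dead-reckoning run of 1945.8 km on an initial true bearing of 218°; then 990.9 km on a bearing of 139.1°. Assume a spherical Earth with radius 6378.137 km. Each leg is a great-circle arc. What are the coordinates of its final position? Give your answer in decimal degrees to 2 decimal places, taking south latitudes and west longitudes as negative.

latitude -80.20°, longitude -127.37°

Apply the spherical direct solution leg by leg, carrying full precision between legs.
Leg 1: from (-65.95°, -116.93°), δ = 1945.8/6378.137 = 0.305073 rad, θ = 218° → φ = -75.35°, λ = -163.91°.
Leg 2: from (-75.35°, -163.91°), δ = 990.9/6378.137 = 0.155359 rad, θ = 139.1° → φ = -80.20°, λ = -127.37°.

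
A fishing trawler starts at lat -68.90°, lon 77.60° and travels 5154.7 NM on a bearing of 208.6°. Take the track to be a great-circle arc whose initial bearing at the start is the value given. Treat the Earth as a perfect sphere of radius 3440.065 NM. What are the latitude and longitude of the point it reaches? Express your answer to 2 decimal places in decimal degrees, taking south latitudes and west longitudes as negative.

latitude -22.50°, longitude -71.28°

δ = 5154.7/3440.065 = 1.498431 rad (85.8538°).
Start latitude φ₁ = -1.202532 rad; initial bearing θ = 3.640757 rad.
Applying the spherical law of cosines for sides, sin φ₂ = sin φ₁ cos δ + cos φ₁ sin δ cos θ = -0.382698, so φ₂ = -22.50°.
For the longitude increment, Δλ = atan2( sin θ sin δ cos φ₁, cos δ − sin φ₁ sin φ₂ ) = atan2(-0.171877, -0.284738) = -148.88°.
Hence λ₂ = 77.60° + -148.88° = -71.28°.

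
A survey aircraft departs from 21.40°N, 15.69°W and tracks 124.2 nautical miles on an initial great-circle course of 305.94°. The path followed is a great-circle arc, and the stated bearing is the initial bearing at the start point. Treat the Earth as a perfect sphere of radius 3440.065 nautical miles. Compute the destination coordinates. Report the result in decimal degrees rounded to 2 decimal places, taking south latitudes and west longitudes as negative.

latitude 22.60°, longitude -17.50°

Angular distance δ = d/R = 124.2 / 3440.065 = 0.036104 rad.
Start latitude φ₁ = 0.373500 rad; initial bearing θ = 5.339660 rad.
Destination latitude: φ₂ = arcsin( sin φ₁ cos δ + cos φ₁ sin δ cos θ ) = arcsin(0.384365) = 22.60°.
Δλ = atan2( sin θ sin δ cos φ₁ , cos δ − sin φ₁ sin φ₂ ) = atan2(-0.027210, 0.859103) = -0.031662 rad = -1.81°.
Hence λ₂ = -15.69° + -1.81° = -17.50°.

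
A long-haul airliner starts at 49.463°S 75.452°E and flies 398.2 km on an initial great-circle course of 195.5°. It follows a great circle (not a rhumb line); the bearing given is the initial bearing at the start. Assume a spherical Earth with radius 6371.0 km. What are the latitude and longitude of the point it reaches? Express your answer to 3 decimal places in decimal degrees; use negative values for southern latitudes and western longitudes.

δ = 398.2/6371 = 0.062502 rad (3.5811°).
Start latitude φ₁ = -0.863292 rad; initial bearing θ = 3.412119 rad.
Destination latitude: φ₂ = arcsin( sin φ₁ cos δ + cos φ₁ sin δ cos θ ) = arcsin(-0.797622) = -52.904°.
Then Δλ = atan2(-0.010849, 0.391865) = -0.027678 rad, from sin θ sin δ cos φ₁ over cos δ − sin φ₁ sin φ₂.
λ₂ = λ₁ + Δλ = 73.866°.

latitude -52.904°, longitude 73.866°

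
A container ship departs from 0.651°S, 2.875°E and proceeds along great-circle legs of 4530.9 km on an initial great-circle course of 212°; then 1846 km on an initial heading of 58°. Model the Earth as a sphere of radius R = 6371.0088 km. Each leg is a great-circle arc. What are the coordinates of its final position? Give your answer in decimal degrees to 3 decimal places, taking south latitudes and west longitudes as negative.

Apply the spherical direct solution leg by leg, carrying full precision between legs.
Leg 1: from (-0.651°, 2.875°), δ = 4530.9/6371.0088 = 0.711175 rad, θ = 212° → φ = -34.202°, λ = -21.847°.
Leg 2: from (-34.202°, -21.847°), δ = 1846/6371.0088 = 0.289750 rad, θ = 58° → φ = -24.422°, λ = -6.414°.

latitude -24.422°, longitude -6.414°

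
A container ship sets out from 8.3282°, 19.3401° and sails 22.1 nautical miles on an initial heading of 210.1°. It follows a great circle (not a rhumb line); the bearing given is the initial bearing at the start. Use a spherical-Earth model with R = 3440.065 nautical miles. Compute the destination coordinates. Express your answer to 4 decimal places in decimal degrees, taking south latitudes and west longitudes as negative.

latitude 8.0097°, longitude 19.1537°

Angular distance δ = d/R = 22.1 / 3440.065 = 0.006424 rad.
Start latitude φ₁ = 0.145355 rad; initial bearing θ = 3.666937 rad.
sin φ₂ = sin φ₁ cos δ + cos φ₁ sin δ cos θ = (0.144843)(0.999979) + (0.989455)(0.006424)(-0.865151) = 0.139341
φ₂ = asin(0.139341) = 0.139796 rad = 8.0097°.
Δλ = atan2( sin θ sin δ cos φ₁ , cos δ − sin φ₁ sin φ₂ ) = atan2(-0.003188, 0.979797) = -0.003254 rad = -0.1864°.
λ₂ = 19.3401° + -0.1864° = 19.1537°.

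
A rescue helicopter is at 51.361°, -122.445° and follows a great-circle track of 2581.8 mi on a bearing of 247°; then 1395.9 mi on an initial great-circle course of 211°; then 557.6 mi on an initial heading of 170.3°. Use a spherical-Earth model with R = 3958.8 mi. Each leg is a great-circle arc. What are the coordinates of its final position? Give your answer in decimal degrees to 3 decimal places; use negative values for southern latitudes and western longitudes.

Apply the spherical direct solution leg by leg, carrying full precision between legs.
Leg 1: from (51.361°, -122.445°), δ = 2581.8/3958.8 = 0.652167 rad, θ = 247° → φ = 28.211°, λ = -161.789°.
Leg 2: from (28.211°, -161.789°), δ = 1395.9/3958.8 = 0.352607 rad, θ = 211° → φ = 10.532°, λ = -172.212°.
Leg 3: from (10.532°, -172.212°), δ = 557.6/3958.8 = 0.140851 rad, θ = 170.3° → φ = 2.575°, λ = -170.855°.

latitude 2.575°, longitude -170.855°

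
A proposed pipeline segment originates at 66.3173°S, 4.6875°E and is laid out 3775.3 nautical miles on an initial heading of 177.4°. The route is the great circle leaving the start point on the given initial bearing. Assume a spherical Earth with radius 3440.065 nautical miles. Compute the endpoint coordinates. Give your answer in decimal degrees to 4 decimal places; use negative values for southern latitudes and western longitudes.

latitude -50.7701°, longitude -178.9728°

Angular distance δ = d/R = 3775.3 / 3440.065 = 1.097450 rad.
With φ₁ = -66.3173° = -1.157455 rad and θ = 177.4° = 3.096214 rad:
Destination latitude: φ₂ = arcsin( sin φ₁ cos δ + cos φ₁ sin δ cos θ ) = arcsin(-0.774614) = -50.7701°.
Then Δλ = atan2(0.016218, -0.253512) = 3.077708 rad, from sin θ sin δ cos φ₁ over cos δ − sin φ₁ sin φ₂.
λ₂ = 4.6875° + 176.3397° = 181.0272°, normalized to (−180°, 180°] → -178.9728°.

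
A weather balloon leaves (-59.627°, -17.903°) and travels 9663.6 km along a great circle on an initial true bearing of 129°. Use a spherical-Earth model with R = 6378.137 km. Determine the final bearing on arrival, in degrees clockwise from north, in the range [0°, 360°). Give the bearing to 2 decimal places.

δ = 9663.6/6378.137 = 1.515113 rad (86.8096°).
Converting: φ₁ = -1.040687 rad, θ = 2.251475 rad.
Applying the spherical law of cosines for sides, sin φ₂ = sin φ₁ cos δ + cos φ₁ sin δ cos θ = -0.365724, so φ₂ = -21.452°.
For the longitude increment, Δλ = atan2( sin θ sin δ cos φ₁, cos δ − sin φ₁ sin φ₂ ) = atan2(0.392337, -0.259875) = 123.520°.
λ₂ = -17.903° + 123.520° = 105.617°.
The forward bearing on arrival equals the back-azimuth from the destination plus 180°.
Back-azimuth from P₂ (-21.45°, 105.62°) to P₁ (-59.63°, -17.90°), with Δλ' = λ₁ − λ₂ = -123.52°: atan2( sin Δλ' cos φ₁ , cos φ₂ sin φ₁ − sin φ₂ cos φ₁ cos Δλ' ) = 204.97°.
Final bearing = (204.97° + 180°) mod 360° = 24.97°.

final bearing 24.97°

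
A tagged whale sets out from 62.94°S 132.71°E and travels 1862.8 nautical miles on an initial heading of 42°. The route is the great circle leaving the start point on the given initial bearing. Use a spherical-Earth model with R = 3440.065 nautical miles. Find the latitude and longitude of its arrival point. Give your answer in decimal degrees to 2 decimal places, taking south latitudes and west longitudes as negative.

latitude -36.08°, longitude 157.97°

The arc subtends δ = 1862.8/3440.065 = 0.541501 rad at the centre.
Converting: φ₁ = -1.098510 rad, θ = 0.733038 rad.
Applying the spherical law of cosines for sides, sin φ₂ = sin φ₁ cos δ + cos φ₁ sin δ cos θ = -0.588876, so φ₂ = -36.08°.
Then Δλ = atan2(0.156896, 0.332523) = 0.440864 rad, from sin θ sin δ cos φ₁ over cos δ − sin φ₁ sin φ₂.
λ₂ = 132.71° + 25.26° = 157.97°.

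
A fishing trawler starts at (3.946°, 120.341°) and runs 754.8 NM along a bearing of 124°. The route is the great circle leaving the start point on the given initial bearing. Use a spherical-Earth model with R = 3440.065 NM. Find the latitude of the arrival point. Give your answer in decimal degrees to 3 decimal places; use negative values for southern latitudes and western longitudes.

The arc subtends δ = 754.8/3440.065 = 0.219414 rad at the centre.
Start latitude φ₁ = 0.068871 rad; initial bearing θ = 2.164208 rad.
sin φ₂ = sin φ₁ cos δ + cos φ₁ sin δ cos θ = (0.068816)(0.976025) + (0.997629)(0.217658)(-0.559193) = -0.054258
φ₂ = asin(-0.054258) = -0.054285 rad = -3.110°.
For the longitude increment, Δλ = atan2( sin θ sin δ cos φ₁, cos δ − sin φ₁ sin φ₂ ) = atan2(0.180019, 0.979759) = 10.411°.
λ₂ = λ₁ + Δλ = 130.752°.

latitude -3.110°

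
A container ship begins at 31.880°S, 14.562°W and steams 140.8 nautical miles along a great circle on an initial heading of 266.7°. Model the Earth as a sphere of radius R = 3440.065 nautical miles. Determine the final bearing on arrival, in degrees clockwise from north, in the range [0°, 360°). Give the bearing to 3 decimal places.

Angular distance δ = d/R = 140.8 / 3440.065 = 0.040929 rad.
With φ₁ = -31.880° = -0.556411 rad and θ = 266.7° = 4.654793 rad:
sin φ₂ = sin φ₁ cos δ + cos φ₁ sin δ cos θ = (-0.528142)(0.999163) + (0.849156)(0.040918)(-0.057564) = -0.529700
φ₂ = asin(-0.529700) = -0.558247 rad = -31.985°.
Then Δλ = atan2(-0.034688, 0.719406) = -0.048181 rad, from sin θ sin δ cos φ₁ over cos δ − sin φ₁ sin φ₂.
λ₂ = -14.562° + -2.761° = -17.323°.
The forward bearing on arrival equals the back-azimuth from the destination plus 180°.
Back-azimuth from P₂ (-31.985°, -17.323°) to P₁ (-31.880°, -14.562°), with Δλ' = λ₁ − λ₂ = 2.761°: atan2( sin Δλ' cos φ₁ , cos φ₂ sin φ₁ − sin φ₂ cos φ₁ cos Δλ' ) = 88.160°.
Final bearing = (88.160° + 180°) mod 360° = 268.160°.

final bearing 268.160°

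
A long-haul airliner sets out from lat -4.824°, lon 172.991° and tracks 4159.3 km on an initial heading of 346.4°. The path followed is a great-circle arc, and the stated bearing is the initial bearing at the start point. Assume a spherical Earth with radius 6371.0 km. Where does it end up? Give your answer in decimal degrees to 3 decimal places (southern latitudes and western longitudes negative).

latitude 31.435°, longitude 163.354°

Angular distance δ = d/R = 4159.3 / 6371 = 0.652849 rad.
With φ₁ = -4.824° = -0.084195 rad and θ = 346.4° = 6.045821 rad:
Destination latitude: φ₂ = arcsin( sin φ₁ cos δ + cos φ₁ sin δ cos θ ) = arcsin(0.521526) = 31.435°.
Then Δλ = atan2(-0.142332, 0.838214) = -0.168199 rad, from sin θ sin δ cos φ₁ over cos δ − sin φ₁ sin φ₂.
λ₂ = λ₁ + Δλ = 163.354°.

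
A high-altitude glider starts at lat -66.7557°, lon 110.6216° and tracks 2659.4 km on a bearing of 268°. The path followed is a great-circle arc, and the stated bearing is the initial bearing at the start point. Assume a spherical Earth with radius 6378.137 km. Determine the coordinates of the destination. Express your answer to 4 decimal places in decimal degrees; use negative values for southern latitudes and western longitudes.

δ = 2659.4/6378.137 = 0.416956 rad (23.8898°).
With φ₁ = -66.7557° = -1.165107 rad and θ = 268° = 4.677482 rad:
sin φ₂ = sin φ₁ cos δ + cos φ₁ sin δ cos θ = (-0.918830)(0.914326) + (0.394652)(0.404979)(-0.034899) = -0.845689
φ₂ = asin(-0.845689) = -1.007854 rad = -57.7458°.
For the longitude increment, Δλ = atan2( sin θ sin δ cos φ₁, cos δ − sin φ₁ sin φ₂ ) = atan2(-0.159729, 0.137282) = -49.3220°.
λ₂ = λ₁ + Δλ = 61.2996°.

latitude -57.7458°, longitude 61.2996°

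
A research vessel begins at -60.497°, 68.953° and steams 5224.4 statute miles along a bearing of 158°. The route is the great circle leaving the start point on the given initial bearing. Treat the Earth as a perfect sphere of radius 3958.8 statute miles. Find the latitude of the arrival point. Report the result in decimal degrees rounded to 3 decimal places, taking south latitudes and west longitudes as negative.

latitude -41.189°

The arc subtends δ = 5224.4/3958.8 = 1.319693 rad at the centre.
With φ₁ = -60.497° = -1.055872 rad and θ = 158° = 2.757620 rad:
sin φ₂ = sin φ₁ cos δ + cos φ₁ sin δ cos θ = (-0.870330)(0.248473) + (0.492469)(0.968639)(-0.927184) = -0.658543
φ₂ = asin(-0.658543) = -0.718881 rad = -41.189°.
Δλ = atan2( sin θ sin δ cos φ₁ , cos δ − sin φ₁ sin φ₂ ) = atan2(0.178697, -0.324677) = 2.638455 rad = 151.172°.
λ₂ = 68.953° + 151.172° = 220.125°, normalized to (−180°, 180°] → -139.875°.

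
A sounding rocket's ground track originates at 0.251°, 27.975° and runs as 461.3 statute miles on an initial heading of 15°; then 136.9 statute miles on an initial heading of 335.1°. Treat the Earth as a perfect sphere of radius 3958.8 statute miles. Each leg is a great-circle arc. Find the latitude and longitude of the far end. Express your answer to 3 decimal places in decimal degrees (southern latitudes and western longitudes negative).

Apply the spherical direct solution leg by leg, carrying full precision between legs.
Leg 1: from (0.251°, 27.975°), δ = 461.3/3958.8 = 0.116525 rad, θ = 15° → φ = 6.699°, λ = 29.711°.
Leg 2: from (6.699°, 29.711°), δ = 136.9/3958.8 = 0.034581 rad, θ = 335.1° → φ = 8.495°, λ = 28.868°.

latitude 8.495°, longitude 28.868°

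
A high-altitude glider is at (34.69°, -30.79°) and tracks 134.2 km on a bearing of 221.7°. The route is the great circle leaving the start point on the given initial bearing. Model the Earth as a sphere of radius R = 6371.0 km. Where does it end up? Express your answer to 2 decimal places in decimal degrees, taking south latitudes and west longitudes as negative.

Central angle δ = d/R = 0.021064 rad.
Converting: φ₁ = 0.605455 rad, θ = 3.869395 rad.
Destination latitude: φ₂ = arcsin( sin φ₁ cos δ + cos φ₁ sin δ cos θ ) = arcsin(0.556079) = 33.79°.
Then Δλ = atan2(-0.011521, 0.683294) = -0.016859 rad, from sin θ sin δ cos φ₁ over cos δ − sin φ₁ sin φ₂.
λ₂ = λ₁ + Δλ = -31.76°.

latitude 33.79°, longitude -31.76°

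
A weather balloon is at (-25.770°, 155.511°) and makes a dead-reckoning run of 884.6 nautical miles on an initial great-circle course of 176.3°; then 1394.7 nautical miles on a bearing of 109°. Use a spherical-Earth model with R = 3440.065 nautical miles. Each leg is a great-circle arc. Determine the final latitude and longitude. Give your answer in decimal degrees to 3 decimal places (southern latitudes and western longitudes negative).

latitude -43.955°, longitude -172.053°

Apply the spherical direct solution leg by leg, carrying full precision between legs.
Leg 1: from (-25.770°, 155.511°), δ = 884.6/3440.065 = 0.257146 rad, θ = 176.3° → φ = -40.467°, λ = 156.747°.
Leg 2: from (-40.467°, 156.747°), δ = 1394.7/3440.065 = 0.405428 rad, θ = 109° → φ = -43.955°, λ = -172.053°.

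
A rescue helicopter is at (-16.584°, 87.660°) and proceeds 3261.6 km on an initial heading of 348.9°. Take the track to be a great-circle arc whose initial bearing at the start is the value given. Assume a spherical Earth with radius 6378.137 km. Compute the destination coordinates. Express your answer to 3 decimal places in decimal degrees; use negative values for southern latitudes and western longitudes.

latitude 12.201°, longitude 82.129°

δ = 3261.6/6378.137 = 0.511372 rad (29.2995°).
Start latitude φ₁ = -0.289445 rad; initial bearing θ = 6.089454 rad.
sin φ₂ = sin φ₁ cos δ + cos φ₁ sin δ cos θ = (-0.285421)(0.872074) + (0.958402)(0.489374)(0.981293) = 0.211335
φ₂ = asin(0.211335) = 0.212941 rad = 12.201°.
Then Δλ = atan2(-0.090296, 0.932393) = -0.096542 rad, from sin θ sin δ cos φ₁ over cos δ − sin φ₁ sin φ₂.
λ₂ = 87.660° + -5.531° = 82.129°.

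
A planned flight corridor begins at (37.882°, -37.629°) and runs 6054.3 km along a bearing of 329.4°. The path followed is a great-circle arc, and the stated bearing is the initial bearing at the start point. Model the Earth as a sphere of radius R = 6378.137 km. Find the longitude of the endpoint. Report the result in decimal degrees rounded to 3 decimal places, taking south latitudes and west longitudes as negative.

The arc subtends δ = 6054.3/6378.137 = 0.949227 rad at the centre.
Converting: φ₁ = 0.661166 rad, θ = 5.749115 rad.
Applying the spherical law of cosines for sides, sin φ₂ = sin φ₁ cos δ + cos φ₁ sin δ cos θ = 0.909861, so φ₂ = 65.486°.
For the longitude increment, Δλ = atan2( sin θ sin δ cos φ₁, cos δ − sin φ₁ sin φ₂ ) = atan2(-0.326629, 0.023623) = -85.863°.
λ₂ = -37.629° + -85.863° = -123.492°.

longitude -123.492°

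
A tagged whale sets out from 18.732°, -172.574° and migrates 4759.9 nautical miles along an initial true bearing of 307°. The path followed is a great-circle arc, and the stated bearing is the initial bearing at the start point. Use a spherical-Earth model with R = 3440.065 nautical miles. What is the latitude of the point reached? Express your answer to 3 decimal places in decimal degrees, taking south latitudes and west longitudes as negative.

latitude 38.297°

Central angle δ = d/R = 1.383666 rad.
With φ₁ = 18.732° = 0.326935 rad and θ = 307° = 5.358161 rad:
Applying the spherical law of cosines for sides, sin φ₂ = sin φ₁ cos δ + cos φ₁ sin δ cos θ = 0.619733, so φ₂ = 38.297°.
For the longitude increment, Δλ = atan2( sin θ sin δ cos φ₁, cos δ − sin φ₁ sin φ₂ ) = atan2(-0.743129, -0.012982) = -91.001°.
λ₂ = -172.574° + -91.001° = -263.575°, normalized to (−180°, 180°] → 96.425°.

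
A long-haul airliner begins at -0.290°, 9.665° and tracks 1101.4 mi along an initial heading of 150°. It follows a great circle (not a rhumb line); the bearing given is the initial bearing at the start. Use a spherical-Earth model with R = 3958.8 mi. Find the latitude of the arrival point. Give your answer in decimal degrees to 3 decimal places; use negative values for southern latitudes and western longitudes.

latitude -14.046°

The arc subtends δ = 1101.4/3958.8 = 0.278216 rad at the centre.
Start latitude φ₁ = -0.005061 rad; initial bearing θ = 2.617994 rad.
Applying the spherical law of cosines for sides, sin φ₂ = sin φ₁ cos δ + cos φ₁ sin δ cos θ = -0.242709, so φ₂ = -14.046°.
Then Δλ = atan2(0.137318, 0.960319) = 0.142030 rad, from sin θ sin δ cos φ₁ over cos δ − sin φ₁ sin φ₂.
Hence λ₂ = 9.665° + 8.138° = 17.803°.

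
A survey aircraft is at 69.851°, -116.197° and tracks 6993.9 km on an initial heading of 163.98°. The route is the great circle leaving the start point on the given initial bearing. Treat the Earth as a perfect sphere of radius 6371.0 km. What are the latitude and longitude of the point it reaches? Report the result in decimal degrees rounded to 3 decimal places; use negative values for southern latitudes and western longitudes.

The arc subtends δ = 6993.9/6371 = 1.097771 rad at the centre.
Start latitude φ₁ = 1.219130 rad; initial bearing θ = 2.861991 rad.
Destination latitude: φ₂ = arcsin( sin φ₁ cos δ + cos φ₁ sin δ cos θ ) = arcsin(0.132969) = 7.641°.
Δλ = atan2( sin θ sin δ cos φ₁ , cos δ − sin φ₁ sin φ₂ ) = atan2(0.084624, 0.330750) = 0.250482 rad = 14.352°.
λ₂ = λ₁ + Δλ = -101.845°.

latitude 7.641°, longitude -101.845°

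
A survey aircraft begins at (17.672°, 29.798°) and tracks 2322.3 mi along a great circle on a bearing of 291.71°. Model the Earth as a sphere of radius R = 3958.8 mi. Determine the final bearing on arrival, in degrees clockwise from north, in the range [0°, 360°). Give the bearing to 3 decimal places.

The arc subtends δ = 2322.3/3958.8 = 0.586617 rad at the centre.
With φ₁ = 17.672° = 0.308435 rad and θ = 291.71° = 5.091300 rad:
sin φ₂ = sin φ₁ cos δ + cos φ₁ sin δ cos θ = (0.303567)(0.832818) + (0.952810)(0.553547)(0.369909) = 0.447916
φ₂ = asin(0.447916) = 0.464433 rad = 26.610°.
Δλ = atan2( sin θ sin δ cos φ₁ , cos δ − sin φ₁ sin φ₂ ) = atan2(-0.490014, 0.696845) = -0.612863 rad = -35.114°.
λ₂ = 29.798° + -35.114° = -5.316°.
The forward bearing on arrival equals the back-azimuth from the destination plus 180°.
Back-azimuth from P₂ (26.610°, -5.316°) to P₁ (17.672°, 29.798°), with Δλ' = λ₁ − λ₂ = 35.114°: atan2( sin Δλ' cos φ₁ , cos φ₂ sin φ₁ − sin φ₂ cos φ₁ cos Δλ' ) = 98.069°.
Final bearing = (98.069° + 180°) mod 360° = 278.069°.

final bearing 278.069°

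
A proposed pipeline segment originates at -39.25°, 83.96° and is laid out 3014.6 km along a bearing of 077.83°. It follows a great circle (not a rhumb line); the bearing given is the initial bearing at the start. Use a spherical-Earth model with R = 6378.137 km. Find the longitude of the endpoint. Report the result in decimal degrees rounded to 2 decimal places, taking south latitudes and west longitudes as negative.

Angular distance δ = d/R = 3014.6 / 6378.137 = 0.472646 rad.
Start latitude φ₁ = -0.685042 rad; initial bearing θ = 1.358390 rad.
sin φ₂ = sin φ₁ cos δ + cos φ₁ sin δ cos θ = (-0.632705)(0.890367) + (0.774393)(0.455244)(0.210813) = -0.489020
φ₂ = asin(-0.489020) = -0.510966 rad = -29.28°.
For the longitude increment, Δλ = atan2( sin θ sin δ cos φ₁, cos δ − sin φ₁ sin φ₂ ) = atan2(0.344615, 0.580961) = 30.68°.
Hence λ₂ = 83.96° + 30.68° = 114.64°.

longitude 114.64°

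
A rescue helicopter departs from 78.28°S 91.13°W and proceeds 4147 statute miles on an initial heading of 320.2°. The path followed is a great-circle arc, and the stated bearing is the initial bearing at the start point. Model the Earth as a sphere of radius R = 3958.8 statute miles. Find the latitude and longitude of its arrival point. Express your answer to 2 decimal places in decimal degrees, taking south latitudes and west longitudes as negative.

latitude -20.74°, longitude -127.49°

Angular distance δ = d/R = 4147 / 3958.8 = 1.047540 rad.
With φ₁ = -78.28° = -1.366244 rad and θ = 320.2° = 5.588544 rad:
sin φ₂ = sin φ₁ cos δ + cos φ₁ sin δ cos θ = (-0.979152)(0.499704) + (0.203129)(0.866196)(0.768284) = -0.354107
φ₂ = asin(-0.354107) = -0.361959 rad = -20.74°.
Then Δλ = atan2(-0.112627, 0.152980) = -0.634626 rad, from sin θ sin δ cos φ₁ over cos δ − sin φ₁ sin φ₂.
λ₂ = -91.13° + -36.36° = -127.49°.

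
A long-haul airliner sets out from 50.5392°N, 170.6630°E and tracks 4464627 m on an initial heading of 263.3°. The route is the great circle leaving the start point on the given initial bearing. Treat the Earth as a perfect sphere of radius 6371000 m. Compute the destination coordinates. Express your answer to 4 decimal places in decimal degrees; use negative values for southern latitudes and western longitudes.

latitude 32.8408°, longitude 121.0024°

Central angle δ = d/R = 0.700773 rad.
With φ₁ = 50.5392° = 0.882075 rad and θ = 263.3° = 4.595452 rad:
sin φ₂ = sin φ₁ cos δ + cos φ₁ sin δ cos θ = (0.772060)(0.764344) + (0.635550)(0.644809)(-0.116671) = 0.542306
φ₂ = asin(0.542306) = 0.573180 rad = 32.8408°.
Then Δλ = atan2(-0.407010, 0.345651) = -0.866741 rad, from sin θ sin δ cos φ₁ over cos δ − sin φ₁ sin φ₂.
Hence λ₂ = 170.6630° + -49.6606° = 121.0024°.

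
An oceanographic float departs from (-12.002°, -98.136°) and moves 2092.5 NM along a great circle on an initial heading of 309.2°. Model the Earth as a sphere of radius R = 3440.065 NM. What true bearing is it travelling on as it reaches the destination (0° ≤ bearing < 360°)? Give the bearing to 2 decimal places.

The arc subtends δ = 2092.5/3440.065 = 0.608273 rad at the centre.
Start latitude φ₁ = -0.209474 rad; initial bearing θ = 5.396558 rad.
sin φ₂ = sin φ₁ cos δ + cos φ₁ sin δ cos θ = (-0.207946)(0.820636) + (0.978140)(0.571451)(0.632029) = 0.182631
φ₂ = asin(0.182631) = 0.183662 rad = 10.523°.
Δλ = atan2( sin θ sin δ cos φ₁ , cos δ − sin φ₁ sin φ₂ ) = atan2(-0.433163, 0.858613) = -0.467234 rad = -26.771°.
λ₂ = λ₁ + Δλ = -124.907°.
The forward bearing on arrival equals the back-azimuth from the destination plus 180°.
Back-azimuth from P₂ (10.52°, -124.91°) to P₁ (-12.00°, -98.14°), with Δλ' = λ₁ − λ₂ = 26.77°: atan2( sin Δλ' cos φ₁ , cos φ₂ sin φ₁ − sin φ₂ cos φ₁ cos Δλ' ) = 129.56°.
Final bearing = (129.56° + 180°) mod 360° = 309.56°.

final bearing 309.56°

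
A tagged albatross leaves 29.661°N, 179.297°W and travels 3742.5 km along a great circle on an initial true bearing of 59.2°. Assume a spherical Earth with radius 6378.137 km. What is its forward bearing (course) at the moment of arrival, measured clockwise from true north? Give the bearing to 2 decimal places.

final bearing 82.63°

δ = 3742.5/6378.137 = 0.586770 rad (33.6194°).
Start latitude φ₁ = 0.517682 rad; initial bearing θ = 1.033235 rad.
Destination latitude: φ₂ = arcsin( sin φ₁ cos δ + cos φ₁ sin δ cos θ ) = arcsin(0.658449) = 41.182°.
Then Δλ = atan2(0.413268, 0.506888) = 0.684003 rad, from sin θ sin δ cos φ₁ over cos δ − sin φ₁ sin φ₂.
Hence λ₂ = -179.297° + 39.190° = -140.107°.
The forward bearing on arrival equals the back-azimuth from the destination plus 180°.
Back-azimuth from P₂ (41.18°, -140.11°) to P₁ (29.66°, -179.30°), with Δλ' = λ₁ − λ₂ = -39.19°: atan2( sin Δλ' cos φ₁ , cos φ₂ sin φ₁ − sin φ₂ cos φ₁ cos Δλ' ) = 262.63°.
Final bearing = (262.63° + 180°) mod 360° = 82.63°.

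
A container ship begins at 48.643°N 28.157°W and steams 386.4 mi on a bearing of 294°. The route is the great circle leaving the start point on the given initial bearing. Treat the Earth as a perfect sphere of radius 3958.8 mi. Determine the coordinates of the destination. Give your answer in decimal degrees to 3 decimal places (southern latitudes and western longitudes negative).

Central angle δ = d/R = 0.097605 rad.
With φ₁ = 48.643° = 0.848981 rad and θ = 294° = 5.131268 rad:
sin φ₂ = sin φ₁ cos δ + cos φ₁ sin δ cos θ = (0.750607)(0.995240) + (0.660749)(0.097450)(0.406737) = 0.773224
φ₂ = asin(0.773224) = 0.883910 rad = 50.644°.
Then Δλ = atan2(-0.058823, 0.414853) = -0.140855 rad, from sin θ sin δ cos φ₁ over cos δ − sin φ₁ sin φ₂.
λ₂ = λ₁ + Δλ = -36.227°.

latitude 50.644°, longitude -36.227°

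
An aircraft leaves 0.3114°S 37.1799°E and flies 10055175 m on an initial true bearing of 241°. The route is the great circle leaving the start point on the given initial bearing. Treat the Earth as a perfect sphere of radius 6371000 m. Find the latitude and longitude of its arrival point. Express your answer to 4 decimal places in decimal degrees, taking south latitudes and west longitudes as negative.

latitude -28.9960°, longitude -53.4825°

Angular distance δ = d/R = 10055175 / 6371000 = 1.578273 rad.
Start latitude φ₁ = -0.005435 rad; initial bearing θ = 4.206243 rad.
Destination latitude: φ₂ = arcsin( sin φ₁ cos δ + cos φ₁ sin δ cos θ ) = arcsin(-0.484748) = -28.9960°.
For the longitude increment, Δλ = atan2( sin θ sin δ cos φ₁, cos δ − sin φ₁ sin φ₂ ) = atan2(-0.874582, -0.010111) = -90.6624°.
λ₂ = 37.1799° + -90.6624° = -53.4825°.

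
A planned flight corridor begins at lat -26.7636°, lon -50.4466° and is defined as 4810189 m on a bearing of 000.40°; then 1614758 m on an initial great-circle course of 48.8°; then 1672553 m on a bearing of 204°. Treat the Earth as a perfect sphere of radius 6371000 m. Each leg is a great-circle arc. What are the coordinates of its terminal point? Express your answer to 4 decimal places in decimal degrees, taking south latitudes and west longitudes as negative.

latitude 11.8119°, longitude -44.2684°

Apply the spherical direct solution leg by leg, carrying full precision between legs.
Leg 1: from (-26.7636°, -50.4466°), δ = 4810189/6371000 = 0.755013 rad, θ = 0.4° → φ = 16.4946°, λ = -50.1607°.
Leg 2: from (16.4946°, -50.1607°), δ = 1614758/6371000 = 0.253454 rad, θ = 48.8° → φ = 25.6723°, λ = -38.0775°.
Leg 3: from (25.6723°, -38.0775°), δ = 1672553/6371000 = 0.262526 rad, θ = 204° → φ = 11.8119°, λ = -44.2684°.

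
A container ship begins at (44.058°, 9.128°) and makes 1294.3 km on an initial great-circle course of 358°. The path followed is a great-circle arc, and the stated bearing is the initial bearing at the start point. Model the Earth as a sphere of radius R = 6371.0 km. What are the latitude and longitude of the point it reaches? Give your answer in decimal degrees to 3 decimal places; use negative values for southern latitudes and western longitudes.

latitude 55.689°, longitude 8.412°

Central angle δ = d/R = 0.203155 rad.
With φ₁ = 44.058° = 0.768957 rad and θ = 358° = 6.248279 rad:
Applying the spherical law of cosines for sides, sin φ₂ = sin φ₁ cos δ + cos φ₁ sin δ cos θ = 0.825990, so φ₂ = 55.689°.
For the longitude increment, Δλ = atan2( sin θ sin δ cos φ₁, cos δ − sin φ₁ sin φ₂ ) = atan2(-0.005060, 0.405053) = -0.716°.
λ₂ = 9.128° + -0.716° = 8.412°.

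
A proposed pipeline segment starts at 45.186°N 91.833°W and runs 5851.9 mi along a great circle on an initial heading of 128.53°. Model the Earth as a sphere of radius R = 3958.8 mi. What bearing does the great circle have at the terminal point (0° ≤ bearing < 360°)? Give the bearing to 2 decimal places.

Central angle δ = d/R = 1.478200 rad.
With φ₁ = 45.186° = 0.788644 rad and θ = 128.53° = 2.243272 rad:
Applying the spherical law of cosines for sides, sin φ₂ = sin φ₁ cos δ + cos φ₁ sin δ cos θ = -0.371567, so φ₂ = -21.812°.
For the longitude increment, Δλ = atan2( sin θ sin δ cos φ₁, cos δ − sin φ₁ sin φ₂ ) = atan2(0.548996, 0.356053) = 57.034°.
Hence λ₂ = -91.833° + 57.034° = -34.799°.
The forward bearing on arrival equals the back-azimuth from the destination plus 180°.
Back-azimuth from P₂ (-21.81°, -34.80°) to P₁ (45.19°, -91.83°), with Δλ' = λ₁ − λ₂ = -57.03°: atan2( sin Δλ' cos φ₁ , cos φ₂ sin φ₁ − sin φ₂ cos φ₁ cos Δλ' ) = 323.57°.
Final bearing = (323.57° + 180°) mod 360° = 143.57°.

final bearing 143.57°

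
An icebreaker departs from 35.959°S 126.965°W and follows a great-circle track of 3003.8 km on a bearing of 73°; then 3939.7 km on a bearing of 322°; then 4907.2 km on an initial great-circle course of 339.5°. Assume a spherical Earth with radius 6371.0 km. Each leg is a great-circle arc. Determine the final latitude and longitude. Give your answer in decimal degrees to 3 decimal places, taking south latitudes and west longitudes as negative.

Apply the spherical direct solution leg by leg, carrying full precision between legs.
Leg 1: from (-35.959°, -126.965°), δ = 3003.8/6371 = 0.471480 rad, θ = 73° → φ = -24.560°, λ = -98.438°.
Leg 2: from (-24.560°, -98.438°), δ = 3939.7/6371 = 0.618380 rad, θ = 322° → φ = 4.405°, λ = -119.414°.
Leg 3: from (4.405°, -119.414°), δ = 4907.2/6371 = 0.770240 rad, θ = 339.5° → φ = 44.863°, λ = -139.537°.

latitude 44.863°, longitude -139.537°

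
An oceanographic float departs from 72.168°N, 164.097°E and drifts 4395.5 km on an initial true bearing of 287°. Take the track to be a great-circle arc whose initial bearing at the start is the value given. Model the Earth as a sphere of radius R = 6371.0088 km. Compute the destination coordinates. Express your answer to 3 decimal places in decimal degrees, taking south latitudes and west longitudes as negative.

δ = 4395.5/6371.0088 = 0.689922 rad (39.5296°).
Start latitude φ₁ = 1.259569 rad; initial bearing θ = 5.009095 rad.
sin φ₂ = sin φ₁ cos δ + cos φ₁ sin δ cos θ = (0.951959)(0.771296) + (0.306227)(0.636477)(0.292372) = 0.791227
φ₂ = asin(0.791227) = 0.912812 rad = 52.300°.
For the longitude increment, Δλ = atan2( sin θ sin δ cos φ₁, cos δ − sin φ₁ sin φ₂ ) = atan2(-0.186390, 0.018081) = -84.459°.
λ₂ = λ₁ + Δλ = 79.638°.

latitude 52.300°, longitude 79.638°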